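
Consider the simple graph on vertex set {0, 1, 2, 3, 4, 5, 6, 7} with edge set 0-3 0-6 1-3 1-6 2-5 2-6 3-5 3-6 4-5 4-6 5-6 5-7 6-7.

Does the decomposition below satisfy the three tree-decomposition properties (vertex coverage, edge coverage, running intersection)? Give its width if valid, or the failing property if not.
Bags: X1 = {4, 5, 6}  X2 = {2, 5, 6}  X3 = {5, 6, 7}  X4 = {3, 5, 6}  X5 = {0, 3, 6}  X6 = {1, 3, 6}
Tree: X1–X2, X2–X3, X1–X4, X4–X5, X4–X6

Checking the three conditions: (i) the bags cover all of {0, 1, 2, 3, 4, 5, 6, 7}; (ii) for each edge, some bag contains both endpoints; (iii) the bags containing any fixed vertex form a subtree. All hold, so the decomposition is valid with width 3 − 1 = 2.

Yes; width 2.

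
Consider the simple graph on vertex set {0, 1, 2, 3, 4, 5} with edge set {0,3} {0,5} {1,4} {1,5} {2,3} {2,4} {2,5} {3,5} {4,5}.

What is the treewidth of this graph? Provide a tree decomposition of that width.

Treewidth 2.
Bags: B1 = {2, 4, 5}  B2 = {1, 4, 5}  B3 = {2, 3, 5}  B4 = {0, 3, 5}
Tree: B1–B2, B1–B3, B3–B4

The largest bag has 3 vertices, giving width 2; this decomposition certifies tw(G) ≤ 2. On the other hand G contains the 3-clique {0, 3, 5}. A clique must lie in a single bag of any decomposition, so no decomposition can have width below 2. Combining the bounds, tw(G) = 2.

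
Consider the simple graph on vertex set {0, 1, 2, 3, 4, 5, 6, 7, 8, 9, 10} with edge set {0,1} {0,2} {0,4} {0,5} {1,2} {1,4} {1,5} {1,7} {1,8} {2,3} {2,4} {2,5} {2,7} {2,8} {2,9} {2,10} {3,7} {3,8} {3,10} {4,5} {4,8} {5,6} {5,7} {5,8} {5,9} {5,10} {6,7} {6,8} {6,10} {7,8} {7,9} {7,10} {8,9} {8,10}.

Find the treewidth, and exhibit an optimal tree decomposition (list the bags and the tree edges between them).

Every bag has size at most 5, so the width is 5 − 1 = 4 and tw(G) ≤ 4. On the other hand G contains the 5-clique {2, 3, 7, 8, 10}. A clique must lie in a single bag of any decomposition, so no decomposition can have width below 4. Hence tw(G) = 4 exactly.

Treewidth 4.
Bags: B1 = {0, 1, 2, 4, 5}  B2 = {1, 2, 4, 5, 8}  B3 = {1, 2, 5, 7, 8}  B4 = {2, 5, 7, 8, 10}  B5 = {2, 3, 7, 8, 10}  B6 = {5, 6, 7, 8, 10}  B7 = {2, 5, 7, 8, 9}
Tree: B1–B2, B2–B3, B3–B4, B4–B5, B4–B6, B3–B7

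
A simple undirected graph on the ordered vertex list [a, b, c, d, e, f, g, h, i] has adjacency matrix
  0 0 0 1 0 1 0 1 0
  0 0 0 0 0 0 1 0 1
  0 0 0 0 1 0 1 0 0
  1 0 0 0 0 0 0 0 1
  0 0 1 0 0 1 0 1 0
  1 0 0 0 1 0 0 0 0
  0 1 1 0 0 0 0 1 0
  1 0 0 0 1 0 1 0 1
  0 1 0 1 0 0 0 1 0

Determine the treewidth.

A width-3 tree decomposition is:
Bags: B1 = {b, c, g, i}  B2 = {c, g, h, i}  B3 = {c, e, h, i}  B4 = {d, e, h, i}  B5 = {a, d, e, h}  B6 = {a, d, e, f}
Tree: B1–B2, B2–B3, B3–B4, B4–B5, B5–B6
Each bag holds 4 vertices, so the decomposition has width 3, which upper-bounds the treewidth. For the lower bound: the 4 vertex sets {b,c,g}, {i}, {h}, {a,d,e,f} are disjoint, each induces a connected subgraph, and every pair is joined by at least one edge of G. Contracting each set to a single vertex therefore yields K_{4} as a minor, and since treewidth is minor-monotone, tw(G) ≥ tw(K_{4}) = 3. Combining the bounds, tw(G) = 3.

3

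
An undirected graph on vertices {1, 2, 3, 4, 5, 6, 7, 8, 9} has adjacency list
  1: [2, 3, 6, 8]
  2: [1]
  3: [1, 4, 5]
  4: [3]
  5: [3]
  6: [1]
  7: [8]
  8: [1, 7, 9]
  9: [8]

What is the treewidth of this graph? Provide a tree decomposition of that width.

Treewidth 1.
One such decomposition:
Bags: B1 = {8, 9}  B2 = {1, 8}  B3 = {1, 6}  B4 = {1, 3}  B5 = {3, 4}  B6 = {7, 8}  B7 = {1, 2}  B8 = {3, 5}
Tree: B1–B2, B2–B3, B3–B4, B4–B5, B2–B6, B4–B7, B4–B8

Each bag holds 2 vertices, so the decomposition has width 1, which upper-bounds the treewidth. Any graph with an edge has treewidth ≥ 1, and G has the edge 8–9. Combining the bounds, tw(G) = 1.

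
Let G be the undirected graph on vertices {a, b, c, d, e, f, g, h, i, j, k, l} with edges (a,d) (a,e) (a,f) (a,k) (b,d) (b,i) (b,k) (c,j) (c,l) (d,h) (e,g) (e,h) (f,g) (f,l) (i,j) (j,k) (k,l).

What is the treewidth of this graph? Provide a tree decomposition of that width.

Every bag has size at most 4, so the width is 4 − 1 = 3 and tw(G) ≤ 3. For the lower bound: the 4 vertex sets {e,g,h}, {f}, {a}, {b,d,k,l} are disjoint, each induces a connected subgraph, and every pair is joined by at least one edge of G. Contracting each set to a single vertex therefore yields K_{4} as a minor, and since treewidth is minor-monotone, tw(G) ≥ tw(K_{4}) = 3. Hence tw(G) = 3 exactly.

Treewidth 3.
Bags: B1 = {e, f, g, h}  B2 = {a, e, f, h}  B3 = {a, d, f, h}  B4 = {a, d, f, l}  B5 = {a, d, k, l}  B6 = {b, d, k, l}  B7 = {b, c, k, l}  B8 = {b, c, j, k}  B9 = {b, c, i, j}
Tree: B1–B2, B2–B3, B3–B4, B4–B5, B5–B6, B6–B7, B7–B8, B8–B9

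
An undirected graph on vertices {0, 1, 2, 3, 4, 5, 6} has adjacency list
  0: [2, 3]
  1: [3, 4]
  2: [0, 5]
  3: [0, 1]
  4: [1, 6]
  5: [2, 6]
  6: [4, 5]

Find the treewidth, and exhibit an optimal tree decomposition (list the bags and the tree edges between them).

The largest bag has 3 vertices, giving width 2; this decomposition certifies tw(G) ≤ 2. Since 3–1–4–6–5–2–0–3 is a cycle in G, G is not acyclic. Forests are exactly the graphs of treewidth ≤ 1, so tw(G) ≥ 2. Therefore the treewidth is 2.

Treewidth 2.
One such decomposition:
Bags: B1 = {1, 3, 4}  B2 = {3, 4, 6}  B3 = {3, 5, 6}  B4 = {2, 3, 5}  B5 = {0, 2, 3}
Tree: B1–B2, B2–B3, B3–B4, B4–B5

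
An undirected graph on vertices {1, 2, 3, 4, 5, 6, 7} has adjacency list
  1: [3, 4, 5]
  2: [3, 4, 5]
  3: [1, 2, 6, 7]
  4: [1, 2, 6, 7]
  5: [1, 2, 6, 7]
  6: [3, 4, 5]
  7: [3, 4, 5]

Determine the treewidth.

A width-3 tree decomposition is:
Bags: B1 = {3, 4, 5, 6}  B2 = {3, 4, 5, 7}  B3 = {1, 3, 4, 5}  B4 = {2, 3, 4, 5}
Tree: B1–B2, B2–B3, B3–B4
Each bag holds 4 vertices, so the decomposition has width 3, which upper-bounds the treewidth. For the lower bound: the 4 vertex sets {5,6}, {3,7}, {4}, {1} are disjoint, each induces a connected subgraph, and every pair is joined by at least one edge of G. Contracting each set to a single vertex therefore yields K_{4} as a minor, and since treewidth is minor-monotone, tw(G) ≥ tw(K_{4}) = 3. Hence tw(G) = 3 exactly.

3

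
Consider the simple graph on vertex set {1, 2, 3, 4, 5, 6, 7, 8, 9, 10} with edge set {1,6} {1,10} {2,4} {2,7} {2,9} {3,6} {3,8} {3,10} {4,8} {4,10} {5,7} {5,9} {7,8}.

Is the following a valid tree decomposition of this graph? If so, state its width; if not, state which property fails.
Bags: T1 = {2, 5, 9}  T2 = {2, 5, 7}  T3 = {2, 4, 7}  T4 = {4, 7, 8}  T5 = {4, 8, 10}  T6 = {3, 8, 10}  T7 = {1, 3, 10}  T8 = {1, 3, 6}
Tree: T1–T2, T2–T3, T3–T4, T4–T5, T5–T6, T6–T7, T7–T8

Yes; width 2.

Vertex coverage: the bags together contain {1, 2, 3, 4, 5, 6, 7, 8, 9, 10}, the full vertex set. Edge coverage: each edge of G has both endpoints in at least one bag. Running intersection: for every vertex, the bags containing it form a connected subtree. All three properties hold, so this is a valid tree decomposition of width max|bag| − 1 = 2, and hence tw(G) ≤ 2.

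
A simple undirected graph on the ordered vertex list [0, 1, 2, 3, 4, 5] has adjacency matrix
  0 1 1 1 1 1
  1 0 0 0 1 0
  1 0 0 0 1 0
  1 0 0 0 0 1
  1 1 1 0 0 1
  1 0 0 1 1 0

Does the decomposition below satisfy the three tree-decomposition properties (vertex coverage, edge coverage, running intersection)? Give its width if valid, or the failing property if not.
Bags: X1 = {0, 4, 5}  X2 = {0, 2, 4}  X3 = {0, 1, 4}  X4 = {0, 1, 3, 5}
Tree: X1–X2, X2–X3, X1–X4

A tree decomposition must satisfy three properties: every vertex lies in some bag; for every edge, both endpoints lie together in some bag; and for every vertex, the bags containing it form a connected subtree. Here bags containing vertex 1 are not connected in the tree, so the decomposition is invalid.

No — bags containing vertex 1 are not connected in the tree.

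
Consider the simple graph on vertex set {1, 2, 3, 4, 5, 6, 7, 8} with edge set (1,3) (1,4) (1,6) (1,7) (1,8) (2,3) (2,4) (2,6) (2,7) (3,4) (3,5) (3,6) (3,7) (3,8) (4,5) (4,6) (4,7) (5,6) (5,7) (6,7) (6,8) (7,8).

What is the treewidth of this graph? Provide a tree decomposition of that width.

Treewidth 4.
Bags: B1 = {1, 3, 4, 6, 7}  B2 = {3, 4, 5, 6, 7}  B3 = {1, 3, 6, 7, 8}  B4 = {2, 3, 4, 6, 7}
Tree: B1–B2, B1–B3, B2–B4

The largest bag has 5 vertices, giving width 4; this decomposition certifies tw(G) ≤ 4. For the lower bound, the 5 vertices {1, 3, 6, 7, 8} are pairwise adjacent, and any tree decomposition puts a clique entirely inside one bag — forcing width ≥ 4. Combining the bounds, tw(G) = 4.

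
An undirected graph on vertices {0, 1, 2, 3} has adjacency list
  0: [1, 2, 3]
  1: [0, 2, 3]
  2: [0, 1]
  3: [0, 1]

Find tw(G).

2

A width-2 tree decomposition is:
Bags: B1 = {0, 1, 3}  B2 = {0, 1, 2}
Tree: B1–B2
Every bag has size at most 3, so the width is 3 − 1 = 2 and tw(G) ≤ 2. Conversely, {0, 1, 2} is a clique of size 3, and the vertices of any clique must share a bag in every tree decomposition; so some bag has ≥ 3 vertices and tw(G) ≥ 2. Combining the bounds, tw(G) = 2.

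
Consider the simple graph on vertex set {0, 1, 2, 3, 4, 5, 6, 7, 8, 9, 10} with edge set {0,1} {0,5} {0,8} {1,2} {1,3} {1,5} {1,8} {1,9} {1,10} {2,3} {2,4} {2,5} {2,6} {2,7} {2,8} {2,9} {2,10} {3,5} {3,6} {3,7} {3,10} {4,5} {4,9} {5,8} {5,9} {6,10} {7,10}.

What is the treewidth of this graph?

3

A width-3 tree decomposition is:
Bags: B1 = {1, 2, 3, 5}  B2 = {1, 2, 3, 10}  B3 = {1, 2, 5, 9}  B4 = {1, 2, 5, 8}  B5 = {0, 1, 5, 8}  B6 = {2, 3, 7, 10}  B7 = {2, 3, 6, 10}  B8 = {2, 4, 5, 9}
Tree: B1–B2, B1–B3, B1–B4, B4–B5, B2–B6, B2–B7, B3–B8
Every bag has size at most 4, so the width is 4 − 1 = 3 and tw(G) ≤ 3. Conversely, {0, 1, 5, 8} is a clique of size 4, and the vertices of any clique must share a bag in every tree decomposition; so some bag has ≥ 4 vertices and tw(G) ≥ 3. Therefore the treewidth is 3.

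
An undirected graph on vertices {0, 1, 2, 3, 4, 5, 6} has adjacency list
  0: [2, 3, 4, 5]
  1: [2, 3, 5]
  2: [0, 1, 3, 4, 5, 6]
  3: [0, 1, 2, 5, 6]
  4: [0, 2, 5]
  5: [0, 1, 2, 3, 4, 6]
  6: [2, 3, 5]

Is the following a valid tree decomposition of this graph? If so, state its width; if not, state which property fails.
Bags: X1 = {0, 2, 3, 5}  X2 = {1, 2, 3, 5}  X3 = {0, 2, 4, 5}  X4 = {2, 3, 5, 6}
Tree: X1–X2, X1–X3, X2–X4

Checking the three conditions: (i) the bags cover all of {0, 1, 2, 3, 4, 5, 6}; (ii) for each edge, some bag contains both endpoints; (iii) the bags containing any fixed vertex form a subtree. All hold, so the decomposition is valid with width 4 − 1 = 3.

Yes; width 3.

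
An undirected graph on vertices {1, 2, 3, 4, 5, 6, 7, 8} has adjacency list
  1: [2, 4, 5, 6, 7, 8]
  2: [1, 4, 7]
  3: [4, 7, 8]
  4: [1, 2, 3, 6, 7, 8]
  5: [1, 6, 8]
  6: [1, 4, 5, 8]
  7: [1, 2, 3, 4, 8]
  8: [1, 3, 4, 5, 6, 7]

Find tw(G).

A width-3 tree decomposition is:
Bags: B1 = {1, 4, 6, 8}  B2 = {1, 5, 6, 8}  B3 = {1, 4, 7, 8}  B4 = {1, 2, 4, 7}  B5 = {3, 4, 7, 8}
Tree: B1–B2, B1–B3, B3–B4, B3–B5
Every bag has size at most 4, so the width is 4 − 1 = 3 and tw(G) ≤ 3. For the lower bound, the 4 vertices {1, 4, 6, 8} are pairwise adjacent, and any tree decomposition puts a clique entirely inside one bag — forcing width ≥ 3. The upper and lower bounds meet at 3, so that is the treewidth.

3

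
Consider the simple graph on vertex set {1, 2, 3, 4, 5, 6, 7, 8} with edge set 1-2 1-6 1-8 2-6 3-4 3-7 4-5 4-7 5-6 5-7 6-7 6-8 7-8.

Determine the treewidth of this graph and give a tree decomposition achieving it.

Every bag has size at most 3, so the width is 3 − 1 = 2 and tw(G) ≤ 2. For the lower bound, the 3 vertices {3, 4, 7} are pairwise adjacent, and any tree decomposition puts a clique entirely inside one bag — forcing width ≥ 2. Hence tw(G) = 2 exactly.

Treewidth 2.
One such decomposition:
Bags: B1 = {4, 5, 7}  B2 = {3, 4, 7}  B3 = {5, 6, 7}  B4 = {6, 7, 8}  B5 = {1, 6, 8}  B6 = {1, 2, 6}
Tree: B1–B2, B1–B3, B3–B4, B4–B5, B5–B6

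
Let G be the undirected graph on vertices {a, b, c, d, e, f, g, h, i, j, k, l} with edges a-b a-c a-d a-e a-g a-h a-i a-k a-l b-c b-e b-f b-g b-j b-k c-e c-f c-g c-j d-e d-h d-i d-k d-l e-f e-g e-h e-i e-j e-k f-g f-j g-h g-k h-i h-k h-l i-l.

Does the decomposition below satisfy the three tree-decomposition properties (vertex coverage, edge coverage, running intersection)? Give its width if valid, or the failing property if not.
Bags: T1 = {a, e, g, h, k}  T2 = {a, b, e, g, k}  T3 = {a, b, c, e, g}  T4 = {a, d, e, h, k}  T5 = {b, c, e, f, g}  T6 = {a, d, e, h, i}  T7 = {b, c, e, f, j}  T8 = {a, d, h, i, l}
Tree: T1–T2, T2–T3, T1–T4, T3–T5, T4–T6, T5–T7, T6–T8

Checking the three conditions: (i) the bags cover all of {a, b, c, d, e, f, g, h, i, j, k, l}; (ii) for each edge, some bag contains both endpoints; (iii) the bags containing any fixed vertex form a subtree. All hold, so the decomposition is valid with width 5 − 1 = 4.

Yes; width 4.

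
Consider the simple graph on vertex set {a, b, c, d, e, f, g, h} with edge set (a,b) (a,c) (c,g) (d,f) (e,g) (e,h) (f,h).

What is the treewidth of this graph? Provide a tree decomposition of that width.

The largest bag has 2 vertices, giving width 1; this decomposition certifies tw(G) ≤ 1. Since G has at least one edge (e.g. b–a), it is not an edgeless graph, so tw(G) ≥ 1. The upper and lower bounds meet at 1, so that is the treewidth.

Treewidth 1.
One optimal decomposition is:
Bags: B1 = {a, b}  B2 = {a, c}  B3 = {c, g}  B4 = {e, g}  B5 = {e, h}  B6 = {f, h}  B7 = {d, f}
Tree: B1–B2, B2–B3, B3–B4, B4–B5, B5–B6, B6–B7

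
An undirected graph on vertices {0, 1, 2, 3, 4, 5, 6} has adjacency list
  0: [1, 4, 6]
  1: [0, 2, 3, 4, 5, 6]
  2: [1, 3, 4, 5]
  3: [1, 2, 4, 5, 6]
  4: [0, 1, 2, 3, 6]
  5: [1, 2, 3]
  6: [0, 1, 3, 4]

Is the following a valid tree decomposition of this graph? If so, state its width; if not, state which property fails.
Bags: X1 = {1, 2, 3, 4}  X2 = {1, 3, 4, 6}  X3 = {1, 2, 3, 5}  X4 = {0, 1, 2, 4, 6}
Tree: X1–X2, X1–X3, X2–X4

A tree decomposition must satisfy three properties: every vertex lies in some bag; for every edge, both endpoints lie together in some bag; and for every vertex, the bags containing it form a connected subtree. Here bags containing vertex 2 are not connected in the tree, so the decomposition is invalid.

No — bags containing vertex 2 are not connected in the tree.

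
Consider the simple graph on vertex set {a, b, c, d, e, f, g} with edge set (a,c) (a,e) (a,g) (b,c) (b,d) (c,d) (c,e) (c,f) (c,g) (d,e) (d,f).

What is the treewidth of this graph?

A width-2 tree decomposition is:
Bags: B1 = {c, d, e}  B2 = {a, c, e}  B3 = {a, c, g}  B4 = {b, c, d}  B5 = {c, d, f}
Tree: B1–B2, B2–B3, B1–B4, B1–B5
Every bag has size at most 3, so the width is 3 − 1 = 2 and tw(G) ≤ 2. On the other hand G contains the 3-clique {c, d, e}. A clique must lie in a single bag of any decomposition, so no decomposition can have width below 2. Therefore the treewidth is 2.

2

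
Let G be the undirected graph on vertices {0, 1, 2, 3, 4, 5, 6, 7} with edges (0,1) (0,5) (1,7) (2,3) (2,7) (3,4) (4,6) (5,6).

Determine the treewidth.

A width-2 tree decomposition is:
Bags: B1 = {2, 3, 4}  B2 = {2, 4, 6}  B3 = {2, 5, 6}  B4 = {0, 2, 5}  B5 = {0, 1, 2}  B6 = {1, 2, 7}
Tree: B1–B2, B2–B3, B3–B4, B4–B5, B5–B6
The largest bag has 3 vertices, giving width 2; this decomposition certifies tw(G) ≤ 2. Since 2–3–4–6–5–0–1–7–2 is a cycle in G, G is not acyclic. Forests are exactly the graphs of treewidth ≤ 1, so tw(G) ≥ 2. Combining the bounds, tw(G) = 2.

2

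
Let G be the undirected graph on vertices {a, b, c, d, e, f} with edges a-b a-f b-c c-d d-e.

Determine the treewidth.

1

A width-1 tree decomposition is:
Bags: B1 = {d, e}  B2 = {c, d}  B3 = {b, c}  B4 = {a, b}  B5 = {a, f}
Tree: B1–B2, B2–B3, B3–B4, B4–B5
The largest bag has 2 vertices, giving width 1; this decomposition certifies tw(G) ≤ 1. Since G has at least one edge (e.g. e–d), it is not an edgeless graph, so tw(G) ≥ 1. Therefore the treewidth is 1.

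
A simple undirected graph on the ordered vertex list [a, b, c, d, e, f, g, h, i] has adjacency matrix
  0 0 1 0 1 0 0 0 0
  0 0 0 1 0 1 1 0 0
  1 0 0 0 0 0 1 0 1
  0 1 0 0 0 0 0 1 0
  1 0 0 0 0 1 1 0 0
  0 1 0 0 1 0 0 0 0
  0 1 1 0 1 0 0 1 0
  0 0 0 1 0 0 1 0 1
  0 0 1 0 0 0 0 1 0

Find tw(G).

3

A width-3 tree decomposition is:
Bags: B1 = {b, d, e, f}  B2 = {b, d, e, g}  B3 = {d, e, g, h}  B4 = {a, e, g, h}  B5 = {a, c, g, h}  B6 = {a, c, h, i}
Tree: B1–B2, B2–B3, B3–B4, B4–B5, B5–B6
The largest bag has 4 vertices, giving width 3; this decomposition certifies tw(G) ≤ 3. For the lower bound: the 4 vertex sets {b,d,f}, {e}, {g}, {a,c,h,i} are disjoint, each induces a connected subgraph, and every pair is joined by at least one edge of G. Contracting each set to a single vertex therefore yields K_{4} as a minor, and since treewidth is minor-monotone, tw(G) ≥ tw(K_{4}) = 3. Combining the bounds, tw(G) = 3.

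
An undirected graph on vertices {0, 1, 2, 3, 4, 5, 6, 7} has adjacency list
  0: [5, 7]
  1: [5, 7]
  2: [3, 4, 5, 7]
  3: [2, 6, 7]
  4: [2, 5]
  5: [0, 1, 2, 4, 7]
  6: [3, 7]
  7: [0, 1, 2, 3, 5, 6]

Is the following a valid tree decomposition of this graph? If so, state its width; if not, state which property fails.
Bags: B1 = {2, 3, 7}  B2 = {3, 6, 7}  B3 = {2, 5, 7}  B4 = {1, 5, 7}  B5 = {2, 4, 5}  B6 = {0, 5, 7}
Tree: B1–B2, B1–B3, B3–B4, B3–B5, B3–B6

Yes; width 2.

Checking the three conditions: (i) the bags cover all of {0, 1, 2, 3, 4, 5, 6, 7}; (ii) for each edge, some bag contains both endpoints; (iii) the bags containing any fixed vertex form a subtree. All hold, so the decomposition is valid with width 3 − 1 = 2.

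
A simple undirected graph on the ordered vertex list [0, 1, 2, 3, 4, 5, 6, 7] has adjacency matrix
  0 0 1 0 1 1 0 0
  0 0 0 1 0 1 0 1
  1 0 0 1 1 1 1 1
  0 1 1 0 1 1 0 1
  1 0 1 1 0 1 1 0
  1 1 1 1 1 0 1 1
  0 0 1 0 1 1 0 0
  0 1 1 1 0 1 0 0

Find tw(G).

3

A width-3 tree decomposition is:
Bags: B1 = {2, 3, 4, 5}  B2 = {0, 2, 4, 5}  B3 = {2, 3, 5, 7}  B4 = {2, 4, 5, 6}  B5 = {1, 3, 5, 7}
Tree: B1–B2, B1–B3, B2–B4, B3–B5
The largest bag has 4 vertices, giving width 3; this decomposition certifies tw(G) ≤ 3. For the lower bound, the 4 vertices {1, 3, 5, 7} are pairwise adjacent, and any tree decomposition puts a clique entirely inside one bag — forcing width ≥ 3. Hence tw(G) = 3 exactly.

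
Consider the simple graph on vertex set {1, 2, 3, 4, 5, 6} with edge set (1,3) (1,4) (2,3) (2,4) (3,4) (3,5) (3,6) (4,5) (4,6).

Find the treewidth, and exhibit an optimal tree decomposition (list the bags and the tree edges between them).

The largest bag has 3 vertices, giving width 2; this decomposition certifies tw(G) ≤ 2. On the other hand G contains the 3-clique {1, 3, 4}. A clique must lie in a single bag of any decomposition, so no decomposition can have width below 2. Combining the bounds, tw(G) = 2.

Treewidth 2.
One optimal decomposition is:
Bags: B1 = {1, 3, 4}  B2 = {2, 3, 4}  B3 = {3, 4, 5}  B4 = {3, 4, 6}
Tree: B1–B2, B1–B3, B3–B4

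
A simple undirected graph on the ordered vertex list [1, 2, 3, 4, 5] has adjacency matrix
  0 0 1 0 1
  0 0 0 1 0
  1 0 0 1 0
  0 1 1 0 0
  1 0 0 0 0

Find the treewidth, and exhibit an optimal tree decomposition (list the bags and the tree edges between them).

Treewidth 1.
Bags: B1 = {3, 4}  B2 = {2, 4}  B3 = {1, 3}  B4 = {1, 5}
Tree: B1–B2, B1–B3, B3–B4

The largest bag has 2 vertices, giving width 1; this decomposition certifies tw(G) ≤ 1. Since G has at least one edge (e.g. 3–4), it is not an edgeless graph, so tw(G) ≥ 1. Therefore the treewidth is 1.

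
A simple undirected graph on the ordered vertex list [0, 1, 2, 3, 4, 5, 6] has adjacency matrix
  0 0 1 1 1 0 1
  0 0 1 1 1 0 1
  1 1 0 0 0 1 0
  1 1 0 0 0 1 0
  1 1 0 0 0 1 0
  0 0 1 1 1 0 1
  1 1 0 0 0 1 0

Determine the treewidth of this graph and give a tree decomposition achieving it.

Every bag has size at most 4, so the width is 4 − 1 = 3 and tw(G) ≤ 3. For the lower bound: the 4 vertex sets {0,2}, {1,4}, {5}, {3} are disjoint, each induces a connected subgraph, and every pair is joined by at least one edge of G. Contracting each set to a single vertex therefore yields K_{4} as a minor, and since treewidth is minor-monotone, tw(G) ≥ tw(K_{4}) = 3. Therefore the treewidth is 3.

Treewidth 3.
Bags: B1 = {0, 1, 2, 5}  B2 = {0, 1, 4, 5}  B3 = {0, 1, 3, 5}  B4 = {0, 1, 5, 6}
Tree: B1–B2, B2–B3, B3–B4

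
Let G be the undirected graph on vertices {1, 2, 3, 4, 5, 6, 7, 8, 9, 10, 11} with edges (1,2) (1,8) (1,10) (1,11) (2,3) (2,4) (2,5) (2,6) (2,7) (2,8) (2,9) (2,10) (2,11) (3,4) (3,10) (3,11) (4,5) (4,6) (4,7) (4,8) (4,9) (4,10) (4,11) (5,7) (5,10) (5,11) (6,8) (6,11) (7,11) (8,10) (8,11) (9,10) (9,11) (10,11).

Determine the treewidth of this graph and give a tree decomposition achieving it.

Treewidth 4.
Bags: B1 = {2, 4, 8, 10, 11}  B2 = {2, 3, 4, 10, 11}  B3 = {2, 4, 5, 10, 11}  B4 = {2, 4, 5, 7, 11}  B5 = {2, 4, 9, 10, 11}  B6 = {2, 4, 6, 8, 11}  B7 = {1, 2, 8, 10, 11}
Tree: B1–B2, B2–B3, B3–B4, B3–B5, B1–B6, B1–B7

The largest bag has 5 vertices, giving width 4; this decomposition certifies tw(G) ≤ 4. For the lower bound, the 5 vertices {1, 2, 8, 10, 11} are pairwise adjacent, and any tree decomposition puts a clique entirely inside one bag — forcing width ≥ 4. Therefore the treewidth is 4.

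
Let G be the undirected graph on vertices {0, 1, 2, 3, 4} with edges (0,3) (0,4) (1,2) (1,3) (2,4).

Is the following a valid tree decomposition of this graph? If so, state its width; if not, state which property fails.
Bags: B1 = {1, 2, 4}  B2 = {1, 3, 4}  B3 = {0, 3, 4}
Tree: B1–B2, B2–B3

Every vertex of G appears in some bag (union = {0, 1, 2, 3, 4}); every edge is covered by a bag; and for each vertex v the set of bags containing v is connected in the bag tree. The decomposition is therefore valid. The largest bag has 3 vertices, so the width is 2.

Yes; width 2.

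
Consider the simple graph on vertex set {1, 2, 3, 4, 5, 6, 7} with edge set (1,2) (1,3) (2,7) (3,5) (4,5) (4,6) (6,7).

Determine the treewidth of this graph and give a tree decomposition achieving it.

Each bag holds 3 vertices, so the decomposition has width 2, which upper-bounds the treewidth. Since 5–3–1–2–7–6–4–5 is a cycle in G, G is not acyclic. Forests are exactly the graphs of treewidth ≤ 1, so tw(G) ≥ 2. Hence tw(G) = 2 exactly.

Treewidth 2.
Bags: B1 = {1, 3, 5}  B2 = {1, 2, 5}  B3 = {2, 5, 7}  B4 = {5, 6, 7}  B5 = {4, 5, 6}
Tree: B1–B2, B2–B3, B3–B4, B4–B5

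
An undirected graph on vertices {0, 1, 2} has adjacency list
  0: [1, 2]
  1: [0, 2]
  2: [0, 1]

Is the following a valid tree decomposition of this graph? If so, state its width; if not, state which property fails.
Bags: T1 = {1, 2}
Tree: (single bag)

A tree decomposition must satisfy three properties: every vertex lies in some bag; for every edge, both endpoints lie together in some bag; and for every vertex, the bags containing it form a connected subtree. Here vertex 0 appears in no bag, so the decomposition is invalid.

No — vertex 0 appears in no bag.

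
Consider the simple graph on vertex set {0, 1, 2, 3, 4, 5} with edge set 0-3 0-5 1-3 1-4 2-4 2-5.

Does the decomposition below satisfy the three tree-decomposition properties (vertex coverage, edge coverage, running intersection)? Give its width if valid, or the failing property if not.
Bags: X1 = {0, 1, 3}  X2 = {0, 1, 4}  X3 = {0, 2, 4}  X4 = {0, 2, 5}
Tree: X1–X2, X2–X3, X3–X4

Yes; width 2.

Every vertex of G appears in some bag (union = {0, 1, 2, 3, 4, 5}); every edge is covered by a bag; and for each vertex v the set of bags containing v is connected in the bag tree. The decomposition is therefore valid. The largest bag has 3 vertices, so the width is 2.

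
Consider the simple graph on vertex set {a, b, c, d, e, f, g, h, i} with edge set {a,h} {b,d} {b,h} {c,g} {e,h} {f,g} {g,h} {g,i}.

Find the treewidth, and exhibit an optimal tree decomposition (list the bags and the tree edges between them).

Treewidth 1.
One optimal decomposition is:
Bags: B1 = {b, h}  B2 = {g, h}  B3 = {a, h}  B4 = {c, g}  B5 = {f, g}  B6 = {b, d}  B7 = {e, h}  B8 = {g, i}
Tree: B1–B2, B1–B3, B2–B4, B2–B5, B1–B6, B3–B7, B2–B8

Every bag has size at most 2, so the width is 2 − 1 = 1 and tw(G) ≤ 1. G has an edge, so its treewidth is at least 1. Hence tw(G) = 1 exactly.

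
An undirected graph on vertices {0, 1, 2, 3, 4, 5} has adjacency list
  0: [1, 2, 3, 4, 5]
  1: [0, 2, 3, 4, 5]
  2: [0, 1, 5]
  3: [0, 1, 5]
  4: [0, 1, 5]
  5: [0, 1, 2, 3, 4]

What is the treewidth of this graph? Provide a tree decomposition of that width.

Each bag holds 4 vertices, so the decomposition has width 3, which upper-bounds the treewidth. On the other hand G contains the 4-clique {0, 1, 2, 5}. A clique must lie in a single bag of any decomposition, so no decomposition can have width below 3. Combining the bounds, tw(G) = 3.

Treewidth 3.
One such decomposition:
Bags: B1 = {0, 1, 2, 5}  B2 = {0, 1, 3, 5}  B3 = {0, 1, 4, 5}
Tree: B1–B2, B1–B3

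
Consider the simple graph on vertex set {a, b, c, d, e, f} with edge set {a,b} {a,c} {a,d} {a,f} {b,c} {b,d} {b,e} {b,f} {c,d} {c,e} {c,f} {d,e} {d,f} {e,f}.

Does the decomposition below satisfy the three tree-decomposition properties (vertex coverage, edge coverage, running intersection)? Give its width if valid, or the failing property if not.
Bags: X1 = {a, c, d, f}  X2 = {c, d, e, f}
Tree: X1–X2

A tree decomposition must satisfy three properties: every vertex lies in some bag; for every edge, both endpoints lie together in some bag; and for every vertex, the bags containing it form a connected subtree. Here vertex b appears in no bag, so the decomposition is invalid.

No — vertex b appears in no bag.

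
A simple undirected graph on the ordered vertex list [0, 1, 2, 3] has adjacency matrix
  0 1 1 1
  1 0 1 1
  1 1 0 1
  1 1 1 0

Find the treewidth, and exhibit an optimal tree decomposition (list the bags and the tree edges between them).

Treewidth 3.
Bags: B1 = {0, 1, 2, 3}
Tree: (single bag)

A single bag containing all 4 vertices is trivially a valid decomposition of width 3. On the other hand G contains the 4-clique {0, 1, 2, 3}. A clique must lie in a single bag of any decomposition, so no decomposition can have width below 3. Hence tw(G) = 3 exactly.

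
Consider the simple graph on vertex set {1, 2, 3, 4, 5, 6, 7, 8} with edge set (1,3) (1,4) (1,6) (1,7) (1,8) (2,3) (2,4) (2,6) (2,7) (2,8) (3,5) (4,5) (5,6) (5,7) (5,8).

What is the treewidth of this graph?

3

A width-3 tree decomposition is:
Bags: B1 = {1, 2, 3, 5}  B2 = {1, 2, 5, 8}  B3 = {1, 2, 4, 5}  B4 = {1, 2, 5, 6}  B5 = {1, 2, 5, 7}
Tree: B1–B2, B2–B3, B3–B4, B4–B5
Every bag has size at most 4, so the width is 4 − 1 = 3 and tw(G) ≤ 3. For the lower bound: the 4 vertex sets {3,5}, {1,8}, {2}, {4} are disjoint, each induces a connected subgraph, and every pair is joined by at least one edge of G. Contracting each set to a single vertex therefore yields K_{4} as a minor, and since treewidth is minor-monotone, tw(G) ≥ tw(K_{4}) = 3. Combining the bounds, tw(G) = 3.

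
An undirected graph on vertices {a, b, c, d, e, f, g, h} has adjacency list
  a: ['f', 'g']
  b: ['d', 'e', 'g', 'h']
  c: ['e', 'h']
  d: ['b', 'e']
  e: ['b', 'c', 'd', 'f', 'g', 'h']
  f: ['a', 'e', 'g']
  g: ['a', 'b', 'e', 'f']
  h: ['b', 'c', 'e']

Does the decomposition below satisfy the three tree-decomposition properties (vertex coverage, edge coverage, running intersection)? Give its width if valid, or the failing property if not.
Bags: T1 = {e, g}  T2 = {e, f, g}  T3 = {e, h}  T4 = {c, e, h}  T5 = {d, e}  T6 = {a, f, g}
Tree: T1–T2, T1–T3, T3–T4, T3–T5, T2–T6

A tree decomposition must satisfy three properties: every vertex lies in some bag; for every edge, both endpoints lie together in some bag; and for every vertex, the bags containing it form a connected subtree. Here vertex b appears in no bag, so the decomposition is invalid.

No — vertex b appears in no bag.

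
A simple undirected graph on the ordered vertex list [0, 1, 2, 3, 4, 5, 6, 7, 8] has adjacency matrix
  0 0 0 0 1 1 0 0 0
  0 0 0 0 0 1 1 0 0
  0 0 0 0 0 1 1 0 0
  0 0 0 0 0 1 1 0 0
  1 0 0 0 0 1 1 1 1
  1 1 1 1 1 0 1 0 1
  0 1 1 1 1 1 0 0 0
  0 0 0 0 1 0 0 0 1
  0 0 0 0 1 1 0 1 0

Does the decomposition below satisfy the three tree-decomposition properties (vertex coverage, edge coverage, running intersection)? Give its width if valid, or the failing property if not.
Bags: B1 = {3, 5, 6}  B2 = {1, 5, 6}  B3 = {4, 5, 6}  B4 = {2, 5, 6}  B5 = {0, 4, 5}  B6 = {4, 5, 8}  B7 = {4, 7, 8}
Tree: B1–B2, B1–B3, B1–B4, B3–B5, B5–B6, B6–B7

Vertex coverage: the bags together contain {0, 1, 2, 3, 4, 5, 6, 7, 8}, the full vertex set. Edge coverage: each edge of G has both endpoints in at least one bag. Running intersection: for every vertex, the bags containing it form a connected subtree. All three properties hold, so this is a valid tree decomposition of width max|bag| − 1 = 2, and hence tw(G) ≤ 2.

Yes; width 2.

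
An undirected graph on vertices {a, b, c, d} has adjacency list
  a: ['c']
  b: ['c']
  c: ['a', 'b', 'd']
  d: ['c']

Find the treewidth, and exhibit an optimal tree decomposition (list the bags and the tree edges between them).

The largest bag has 2 vertices, giving width 1; this decomposition certifies tw(G) ≤ 1. Since G has at least one edge (e.g. c–a), it is not an edgeless graph, so tw(G) ≥ 1. Combining the bounds, tw(G) = 1.

Treewidth 1.
One optimal decomposition is:
Bags: B1 = {a, c}  B2 = {b, c}  B3 = {c, d}
Tree: B1–B2, B2–B3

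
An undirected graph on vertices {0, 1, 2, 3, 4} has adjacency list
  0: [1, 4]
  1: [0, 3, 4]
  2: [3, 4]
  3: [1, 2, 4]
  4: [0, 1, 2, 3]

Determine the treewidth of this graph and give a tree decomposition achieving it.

Treewidth 2.
One such decomposition:
Bags: B1 = {1, 3, 4}  B2 = {2, 3, 4}  B3 = {0, 1, 4}
Tree: B1–B2, B1–B3

Every bag has size at most 3, so the width is 3 − 1 = 2 and tw(G) ≤ 2. For the lower bound, the 3 vertices {0, 1, 4} are pairwise adjacent, and any tree decomposition puts a clique entirely inside one bag — forcing width ≥ 2. The upper and lower bounds meet at 2, so that is the treewidth.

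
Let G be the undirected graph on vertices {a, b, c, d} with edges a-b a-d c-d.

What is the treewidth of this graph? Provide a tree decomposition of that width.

Every bag has size at most 2, so the width is 2 − 1 = 1 and tw(G) ≤ 1. G has an edge, so its treewidth is at least 1. Combining the bounds, tw(G) = 1.

Treewidth 1.
Bags: B1 = {a, b}  B2 = {a, d}  B3 = {c, d}
Tree: B1–B2, B2–B3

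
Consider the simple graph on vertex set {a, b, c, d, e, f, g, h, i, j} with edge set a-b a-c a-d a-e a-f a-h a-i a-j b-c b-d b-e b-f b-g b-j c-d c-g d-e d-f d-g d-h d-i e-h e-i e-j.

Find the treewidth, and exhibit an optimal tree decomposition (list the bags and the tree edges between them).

The largest bag has 4 vertices, giving width 3; this decomposition certifies tw(G) ≤ 3. For the lower bound, the 4 vertices {b, c, d, g} are pairwise adjacent, and any tree decomposition puts a clique entirely inside one bag — forcing width ≥ 3. Therefore the treewidth is 3.

Treewidth 3.
One optimal decomposition is:
Bags: B1 = {b, c, d, g}  B2 = {a, b, c, d}  B3 = {a, b, d, e}  B4 = {a, d, e, h}  B5 = {a, b, e, j}  B6 = {a, b, d, f}  B7 = {a, d, e, i}
Tree: B1–B2, B2–B3, B3–B4, B3–B5, B2–B6, B3–B7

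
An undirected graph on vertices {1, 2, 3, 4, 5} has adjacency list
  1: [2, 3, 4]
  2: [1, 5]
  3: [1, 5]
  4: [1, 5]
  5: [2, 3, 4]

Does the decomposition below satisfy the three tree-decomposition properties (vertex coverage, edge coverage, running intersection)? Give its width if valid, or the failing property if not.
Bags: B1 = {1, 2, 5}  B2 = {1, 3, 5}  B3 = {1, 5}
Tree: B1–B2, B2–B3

No — vertex 4 appears in no bag.

A tree decomposition must satisfy three properties: every vertex lies in some bag; for every edge, both endpoints lie together in some bag; and for every vertex, the bags containing it form a connected subtree. Here vertex 4 appears in no bag, so the decomposition is invalid.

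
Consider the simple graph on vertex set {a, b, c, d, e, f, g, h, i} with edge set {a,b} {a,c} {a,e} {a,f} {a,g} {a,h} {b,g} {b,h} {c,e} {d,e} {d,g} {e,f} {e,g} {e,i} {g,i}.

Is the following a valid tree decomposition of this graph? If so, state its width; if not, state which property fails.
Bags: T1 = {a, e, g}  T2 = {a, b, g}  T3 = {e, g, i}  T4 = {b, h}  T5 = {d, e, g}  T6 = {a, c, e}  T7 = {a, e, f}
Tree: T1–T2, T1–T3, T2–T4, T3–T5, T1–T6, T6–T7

No — edge (a,h) lies in no bag.

A tree decomposition must satisfy three properties: every vertex lies in some bag; for every edge, both endpoints lie together in some bag; and for every vertex, the bags containing it form a connected subtree. Here edge (a,h) lies in no bag, so the decomposition is invalid.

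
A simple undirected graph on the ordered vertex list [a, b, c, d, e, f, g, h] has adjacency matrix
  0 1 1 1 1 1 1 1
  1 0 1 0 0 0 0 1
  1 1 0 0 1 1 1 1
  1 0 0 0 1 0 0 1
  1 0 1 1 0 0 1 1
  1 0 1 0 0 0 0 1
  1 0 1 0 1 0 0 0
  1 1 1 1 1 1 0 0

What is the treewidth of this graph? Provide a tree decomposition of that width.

The largest bag has 4 vertices, giving width 3; this decomposition certifies tw(G) ≤ 3. Conversely, {a, c, e, g} is a clique of size 4, and the vertices of any clique must share a bag in every tree decomposition; so some bag has ≥ 4 vertices and tw(G) ≥ 3. Hence tw(G) = 3 exactly.

Treewidth 3.
Bags: B1 = {a, c, e, h}  B2 = {a, d, e, h}  B3 = {a, b, c, h}  B4 = {a, c, e, g}  B5 = {a, c, f, h}
Tree: B1–B2, B1–B3, B1–B4, B1–B5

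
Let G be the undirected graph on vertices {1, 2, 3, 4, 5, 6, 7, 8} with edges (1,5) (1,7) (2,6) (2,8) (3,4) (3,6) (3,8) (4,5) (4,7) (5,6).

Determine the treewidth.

2

A width-2 tree decomposition is:
Bags: B1 = {2, 3, 8}  B2 = {2, 3, 6}  B3 = {3, 4, 6}  B4 = {4, 5, 6}  B5 = {4, 5, 7}  B6 = {1, 5, 7}
Tree: B1–B2, B2–B3, B3–B4, B4–B5, B5–B6
Each bag holds 3 vertices, so the decomposition has width 2, which upper-bounds the treewidth. Since 8–2–6–3–8 is a cycle in G, G is not acyclic. Forests are exactly the graphs of treewidth ≤ 1, so tw(G) ≥ 2. Combining the bounds, tw(G) = 2.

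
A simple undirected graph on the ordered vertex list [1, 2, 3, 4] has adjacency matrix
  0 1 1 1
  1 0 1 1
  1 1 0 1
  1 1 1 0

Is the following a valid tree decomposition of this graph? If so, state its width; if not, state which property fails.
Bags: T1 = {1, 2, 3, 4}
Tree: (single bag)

Yes; width 3.

Vertex coverage: the bags together contain {1, 2, 3, 4}, the full vertex set. Edge coverage: each edge of G has both endpoints in at least one bag. Running intersection: for every vertex, the bags containing it form a connected subtree. All three properties hold, so this is a valid tree decomposition of width max|bag| − 1 = 3, and hence tw(G) ≤ 3.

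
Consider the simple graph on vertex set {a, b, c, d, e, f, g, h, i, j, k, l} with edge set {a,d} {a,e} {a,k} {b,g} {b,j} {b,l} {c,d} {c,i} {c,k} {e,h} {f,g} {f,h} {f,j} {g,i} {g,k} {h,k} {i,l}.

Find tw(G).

A width-3 tree decomposition is:
Bags: B1 = {a, c, d, e}  B2 = {a, c, e, k}  B3 = {c, e, h, k}  B4 = {c, h, i, k}  B5 = {g, h, i, k}  B6 = {f, g, h, i}  B7 = {f, g, i, l}  B8 = {b, f, g, l}  B9 = {b, f, j, l}
Tree: B1–B2, B2–B3, B3–B4, B4–B5, B5–B6, B6–B7, B7–B8, B8–B9
Each bag holds 4 vertices, so the decomposition has width 3, which upper-bounds the treewidth. For the lower bound: the 4 vertex sets {a,d,e}, {c}, {k}, {f,g,h,i} are disjoint, each induces a connected subgraph, and every pair is joined by at least one edge of G. Contracting each set to a single vertex therefore yields K_{4} as a minor, and since treewidth is minor-monotone, tw(G) ≥ tw(K_{4}) = 3. Combining the bounds, tw(G) = 3.

3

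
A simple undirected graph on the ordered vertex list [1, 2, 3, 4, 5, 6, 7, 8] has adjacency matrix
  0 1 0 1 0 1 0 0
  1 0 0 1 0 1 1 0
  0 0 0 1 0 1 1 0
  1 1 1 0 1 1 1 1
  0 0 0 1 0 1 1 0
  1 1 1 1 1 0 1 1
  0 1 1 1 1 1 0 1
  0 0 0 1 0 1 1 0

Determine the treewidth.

3

A width-3 tree decomposition is:
Bags: B1 = {4, 6, 7, 8}  B2 = {2, 4, 6, 7}  B3 = {1, 2, 4, 6}  B4 = {4, 5, 6, 7}  B5 = {3, 4, 6, 7}
Tree: B1–B2, B2–B3, B1–B4, B4–B5
Each bag holds 4 vertices, so the decomposition has width 3, which upper-bounds the treewidth. On the other hand G contains the 4-clique {1, 2, 4, 6}. A clique must lie in a single bag of any decomposition, so no decomposition can have width below 3. Hence tw(G) = 3 exactly.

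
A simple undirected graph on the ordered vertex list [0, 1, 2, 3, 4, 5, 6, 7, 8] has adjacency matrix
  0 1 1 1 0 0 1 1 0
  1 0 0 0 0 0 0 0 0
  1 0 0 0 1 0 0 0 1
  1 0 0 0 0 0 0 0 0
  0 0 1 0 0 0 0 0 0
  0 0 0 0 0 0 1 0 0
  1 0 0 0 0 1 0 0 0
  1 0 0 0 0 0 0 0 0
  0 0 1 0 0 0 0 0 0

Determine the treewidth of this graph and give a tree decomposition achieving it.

Every bag has size at most 2, so the width is 2 − 1 = 1 and tw(G) ≤ 1. Since G has at least one edge (e.g. 0–7), it is not an edgeless graph, so tw(G) ≥ 1. The upper and lower bounds meet at 1, so that is the treewidth.

Treewidth 1.
One optimal decomposition is:
Bags: B1 = {0, 7}  B2 = {0, 6}  B3 = {0, 3}  B4 = {0, 2}  B5 = {5, 6}  B6 = {2, 4}  B7 = {2, 8}  B8 = {0, 1}
Tree: B1–B2, B1–B3, B2–B4, B2–B5, B4–B6, B6–B7, B4–B8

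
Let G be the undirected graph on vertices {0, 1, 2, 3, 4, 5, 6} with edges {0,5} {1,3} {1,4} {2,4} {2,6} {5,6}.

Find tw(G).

1

A width-1 tree decomposition is:
Bags: B1 = {1, 3}  B2 = {1, 4}  B3 = {2, 4}  B4 = {2, 6}  B5 = {5, 6}  B6 = {0, 5}
Tree: B1–B2, B2–B3, B3–B4, B4–B5, B5–B6
Each bag holds 2 vertices, so the decomposition has width 1, which upper-bounds the treewidth. G has an edge, so its treewidth is at least 1. The upper and lower bounds meet at 1, so that is the treewidth.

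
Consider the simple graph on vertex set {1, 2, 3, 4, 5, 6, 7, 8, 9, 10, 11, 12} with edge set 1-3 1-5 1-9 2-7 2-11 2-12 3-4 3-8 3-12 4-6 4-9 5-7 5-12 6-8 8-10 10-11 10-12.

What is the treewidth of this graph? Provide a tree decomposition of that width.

Each bag holds 4 vertices, so the decomposition has width 3, which upper-bounds the treewidth. For the lower bound: the 4 vertex sets {2,7,11}, {5}, {12}, {1,3,8,10} are disjoint, each induces a connected subgraph, and every pair is joined by at least one edge of G. Contracting each set to a single vertex therefore yields K_{4} as a minor, and since treewidth is minor-monotone, tw(G) ≥ tw(K_{4}) = 3. The upper and lower bounds meet at 3, so that is the treewidth.

Treewidth 3.
Bags: B1 = {2, 5, 7, 11}  B2 = {2, 5, 11, 12}  B3 = {5, 10, 11, 12}  B4 = {1, 5, 10, 12}  B5 = {1, 3, 10, 12}  B6 = {1, 3, 8, 10}  B7 = {1, 3, 8, 9}  B8 = {3, 4, 8, 9}  B9 = {4, 6, 8, 9}
Tree: B1–B2, B2–B3, B3–B4, B4–B5, B5–B6, B6–B7, B7–B8, B8–B9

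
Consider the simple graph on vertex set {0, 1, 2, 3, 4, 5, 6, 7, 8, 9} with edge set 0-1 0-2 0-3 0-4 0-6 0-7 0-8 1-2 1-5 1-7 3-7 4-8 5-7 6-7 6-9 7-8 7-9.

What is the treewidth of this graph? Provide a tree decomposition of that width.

Each bag holds 3 vertices, so the decomposition has width 2, which upper-bounds the treewidth. For the lower bound, the 3 vertices {0, 1, 2} are pairwise adjacent, and any tree decomposition puts a clique entirely inside one bag — forcing width ≥ 2. Hence tw(G) = 2 exactly.

Treewidth 2.
One such decomposition:
Bags: B1 = {0, 7, 8}  B2 = {0, 1, 7}  B3 = {0, 6, 7}  B4 = {0, 3, 7}  B5 = {6, 7, 9}  B6 = {0, 1, 2}  B7 = {0, 4, 8}  B8 = {1, 5, 7}
Tree: B1–B2, B2–B3, B2–B4, B3–B5, B2–B6, B1–B7, B2–B8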